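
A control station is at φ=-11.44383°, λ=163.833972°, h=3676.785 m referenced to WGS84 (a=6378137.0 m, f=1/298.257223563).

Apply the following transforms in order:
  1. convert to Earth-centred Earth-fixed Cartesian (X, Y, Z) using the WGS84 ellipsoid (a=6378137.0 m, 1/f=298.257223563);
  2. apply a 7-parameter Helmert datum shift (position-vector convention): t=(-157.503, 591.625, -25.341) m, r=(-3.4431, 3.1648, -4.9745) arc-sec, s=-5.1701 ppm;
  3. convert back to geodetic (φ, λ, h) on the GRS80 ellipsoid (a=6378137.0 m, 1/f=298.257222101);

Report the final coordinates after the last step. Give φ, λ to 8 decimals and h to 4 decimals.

start: φ=-11.443830°, λ=163.833972°, h=3676.785 m
→ ECEF (a=6378137.000, f=1/298.257223563): X=-6008405.5696, Y=1741740.6278, Z=-1257891.7355
→ Helmert 7p (PV): X=-6008509.3033, Y=1742447.1548, Z=-1257847.4584
→ geod (Bowring, a=6378137.000): φ=-11.44290667°, λ=163.82802168°, h=3958.4870 m

φ=-11.44290667°, λ=163.82802168°, h=3958.4870 m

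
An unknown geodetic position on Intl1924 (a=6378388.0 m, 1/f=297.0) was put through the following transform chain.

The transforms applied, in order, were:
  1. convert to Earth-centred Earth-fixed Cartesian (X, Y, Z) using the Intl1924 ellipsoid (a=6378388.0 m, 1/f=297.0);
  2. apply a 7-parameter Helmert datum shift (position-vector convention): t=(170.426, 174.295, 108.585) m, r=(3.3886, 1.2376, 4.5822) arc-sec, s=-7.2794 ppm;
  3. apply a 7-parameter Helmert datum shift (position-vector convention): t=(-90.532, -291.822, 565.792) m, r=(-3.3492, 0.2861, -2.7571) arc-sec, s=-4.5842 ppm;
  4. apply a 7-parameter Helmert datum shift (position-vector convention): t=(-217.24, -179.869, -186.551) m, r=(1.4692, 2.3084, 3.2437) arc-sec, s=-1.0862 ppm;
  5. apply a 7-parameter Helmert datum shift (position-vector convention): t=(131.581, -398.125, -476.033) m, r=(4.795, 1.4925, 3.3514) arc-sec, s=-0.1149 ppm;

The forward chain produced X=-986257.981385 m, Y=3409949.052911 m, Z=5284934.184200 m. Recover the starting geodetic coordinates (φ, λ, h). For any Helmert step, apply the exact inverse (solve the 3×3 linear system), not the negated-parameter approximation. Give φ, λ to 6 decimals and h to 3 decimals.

start: X=-986257.9814, Y=3409949.0529, Z=5284934.1842 m
→ Helmert⁻¹: X=-986372.5058, Y=3410486.4633, Z=5285324.4043
→ Helmert⁻¹: X=-986161.8524, Y=3410723.1932, Z=5285481.3657
→ Helmert⁻¹: X=-986128.7645, Y=3410931.6562, Z=5284993.8177
→ Helmert⁻¹: X=-986262.3063, Y=3410890.9214, Z=5284861.7507
→ geod (Bowring, a=6378388.000): φ=56.28352300°, λ=106.12727500°, h=3272.4310 m

φ=56.283523°, λ=106.127275°, h=3272.431 m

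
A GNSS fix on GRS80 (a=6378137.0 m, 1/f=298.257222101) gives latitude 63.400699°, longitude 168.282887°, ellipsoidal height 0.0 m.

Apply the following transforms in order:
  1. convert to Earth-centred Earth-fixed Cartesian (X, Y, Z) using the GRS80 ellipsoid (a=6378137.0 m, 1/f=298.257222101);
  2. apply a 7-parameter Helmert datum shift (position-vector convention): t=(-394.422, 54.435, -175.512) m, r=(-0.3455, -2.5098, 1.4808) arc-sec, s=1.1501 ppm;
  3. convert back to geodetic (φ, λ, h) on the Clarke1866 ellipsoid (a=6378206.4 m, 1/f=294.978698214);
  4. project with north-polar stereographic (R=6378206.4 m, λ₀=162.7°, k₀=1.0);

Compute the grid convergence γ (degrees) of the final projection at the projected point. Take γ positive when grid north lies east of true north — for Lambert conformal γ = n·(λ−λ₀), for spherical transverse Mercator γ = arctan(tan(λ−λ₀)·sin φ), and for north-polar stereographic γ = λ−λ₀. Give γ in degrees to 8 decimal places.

start: φ=63.400699°, λ=168.282887°, h=0.000 m
→ ECEF (a=6378137.000, f=1/298.257222101): X=-2803804.1214, Y=581513.3238, Z=5680115.7638
→ Helmert 7p (PV): X=-2804275.0577, Y=581557.8131, Z=5679911.6941
→ geod (Bowring, a=6378206.400): φ=63.39782046°, λ=168.28392882°, h=148.7382 m
→ into stereo (λ₀=162.7°): φ=63.39782046°, λ−λ₀=5.58392882°
convergence γ = 5.58392882°

5.58392882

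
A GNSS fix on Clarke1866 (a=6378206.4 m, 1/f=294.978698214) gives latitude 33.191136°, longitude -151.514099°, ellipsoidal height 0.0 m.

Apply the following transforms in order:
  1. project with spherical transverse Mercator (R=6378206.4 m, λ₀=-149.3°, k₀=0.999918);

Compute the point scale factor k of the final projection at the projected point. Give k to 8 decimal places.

1.00044100

start: φ=33.191136°, λ=-151.514099°, h=0.000 m
→ into tm (λ₀=-149.3°): φ=33.19113600°, λ−λ₀=-2.21409900°
scale k = 1.00044100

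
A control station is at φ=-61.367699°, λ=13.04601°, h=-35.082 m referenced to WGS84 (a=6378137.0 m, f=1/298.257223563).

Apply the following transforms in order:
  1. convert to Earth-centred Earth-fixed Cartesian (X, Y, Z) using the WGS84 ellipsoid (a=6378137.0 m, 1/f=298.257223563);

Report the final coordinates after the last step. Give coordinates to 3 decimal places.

X=2985123.526 m, Y=691695.437 m, Z=-5575061.033 m

start: φ=-61.367699°, λ=13.046010°, h=-35.082 m
→ ECEF (a=6378137.000, f=1/298.257223563): X=2985123.5260, Y=691695.4366, Z=-5575061.0327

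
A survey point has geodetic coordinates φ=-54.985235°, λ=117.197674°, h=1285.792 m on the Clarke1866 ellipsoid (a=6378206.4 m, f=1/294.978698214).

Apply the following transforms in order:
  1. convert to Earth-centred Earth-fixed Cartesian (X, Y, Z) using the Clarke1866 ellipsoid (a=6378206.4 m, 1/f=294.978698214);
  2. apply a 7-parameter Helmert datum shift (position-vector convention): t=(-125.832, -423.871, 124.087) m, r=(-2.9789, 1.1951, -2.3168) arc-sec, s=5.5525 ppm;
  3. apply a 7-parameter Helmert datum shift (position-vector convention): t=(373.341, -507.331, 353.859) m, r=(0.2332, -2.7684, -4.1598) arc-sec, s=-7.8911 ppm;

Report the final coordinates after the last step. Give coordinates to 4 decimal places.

X=-1676479.1019 m, Y=3262211.7327 m, Z=-5200857.5904 m

start: φ=-54.985235°, λ=117.197674°, h=1285.792 m
→ ECEF (a=6378206.400, f=1/294.978698214): X=-1676872.6571, Y=3263167.1447, Z=-5201291.4691
→ Helmert 7p (PV): X=-1677001.2838, Y=3262705.1094, Z=-5201233.6737
→ Helmert 7p (PV): X=-1676479.1019, Y=3262211.7327, Z=-5200857.5904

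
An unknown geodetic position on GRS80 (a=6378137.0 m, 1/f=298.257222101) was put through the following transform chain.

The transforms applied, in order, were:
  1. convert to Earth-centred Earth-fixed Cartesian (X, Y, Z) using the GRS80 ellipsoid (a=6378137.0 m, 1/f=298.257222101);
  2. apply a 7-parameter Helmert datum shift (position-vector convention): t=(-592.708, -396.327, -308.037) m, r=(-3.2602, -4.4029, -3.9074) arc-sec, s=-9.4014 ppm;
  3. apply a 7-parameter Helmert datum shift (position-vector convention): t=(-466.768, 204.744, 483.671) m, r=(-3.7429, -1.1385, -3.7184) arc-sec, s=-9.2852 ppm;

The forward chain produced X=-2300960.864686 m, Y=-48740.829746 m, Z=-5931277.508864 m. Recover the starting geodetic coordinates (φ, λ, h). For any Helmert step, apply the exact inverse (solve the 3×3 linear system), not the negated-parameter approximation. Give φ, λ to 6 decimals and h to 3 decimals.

φ=-68.929939°, λ=-178.793687°, h=2503.483 m

start: X=-2300960.8647, Y=-48740.8297, Z=-5931277.5089 m
→ Helmert⁻¹: X=-2300547.3175, Y=-48879.8618, Z=-5931804.4468
→ Helmert⁻¹: X=-2300101.9280, Y=-48433.8102, Z=-5931503.8426
→ geod (Bowring, a=6378137.000): φ=-68.92993900°, λ=-178.79368700°, h=2503.4830 m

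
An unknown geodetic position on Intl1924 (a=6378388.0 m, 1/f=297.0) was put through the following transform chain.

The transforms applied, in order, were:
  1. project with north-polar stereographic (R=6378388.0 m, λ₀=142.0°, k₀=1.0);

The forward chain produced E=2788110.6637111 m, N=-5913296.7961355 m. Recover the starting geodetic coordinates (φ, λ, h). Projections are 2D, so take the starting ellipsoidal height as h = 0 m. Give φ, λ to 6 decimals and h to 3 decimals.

start: E=2788110.6637, N=-5913296.7961 m
→ stereo⁻¹: φ=35.73125100°, λ=167.24380800°

φ=35.731251°, λ=167.243808°, h=0.000 m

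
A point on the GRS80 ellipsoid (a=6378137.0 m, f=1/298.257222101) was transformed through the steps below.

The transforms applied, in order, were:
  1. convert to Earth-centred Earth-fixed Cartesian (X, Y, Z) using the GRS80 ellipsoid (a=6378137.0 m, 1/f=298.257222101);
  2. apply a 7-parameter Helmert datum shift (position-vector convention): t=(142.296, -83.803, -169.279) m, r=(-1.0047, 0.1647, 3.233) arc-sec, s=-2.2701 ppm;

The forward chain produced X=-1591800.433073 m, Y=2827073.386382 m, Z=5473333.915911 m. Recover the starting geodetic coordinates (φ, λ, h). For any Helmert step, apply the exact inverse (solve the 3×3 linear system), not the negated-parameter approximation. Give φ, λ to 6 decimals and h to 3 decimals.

φ=59.510392°, λ=119.382808°, h=609.983 m

start: X=-1591800.4331, Y=2827073.3864, Z=5473333.9159 m
→ Helmert⁻¹: X=-1591906.4005, Y=2827161.8978, Z=5473528.1201
→ geod (Bowring, a=6378137.000): φ=59.51039200°, λ=119.38280800°, h=609.9830 m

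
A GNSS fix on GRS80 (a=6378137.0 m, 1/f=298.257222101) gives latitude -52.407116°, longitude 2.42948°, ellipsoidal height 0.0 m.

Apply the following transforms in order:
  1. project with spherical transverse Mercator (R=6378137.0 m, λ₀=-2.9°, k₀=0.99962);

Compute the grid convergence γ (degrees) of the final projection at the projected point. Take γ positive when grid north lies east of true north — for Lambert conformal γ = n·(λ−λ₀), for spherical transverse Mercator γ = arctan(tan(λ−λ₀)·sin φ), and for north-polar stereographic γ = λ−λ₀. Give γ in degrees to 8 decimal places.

-4.22742906

start: φ=-52.407116°, λ=2.429480°, h=0.000 m
→ into tm (λ₀=-2.9°): φ=-52.40711600°, λ−λ₀=5.32948000°
convergence γ = -4.22742906°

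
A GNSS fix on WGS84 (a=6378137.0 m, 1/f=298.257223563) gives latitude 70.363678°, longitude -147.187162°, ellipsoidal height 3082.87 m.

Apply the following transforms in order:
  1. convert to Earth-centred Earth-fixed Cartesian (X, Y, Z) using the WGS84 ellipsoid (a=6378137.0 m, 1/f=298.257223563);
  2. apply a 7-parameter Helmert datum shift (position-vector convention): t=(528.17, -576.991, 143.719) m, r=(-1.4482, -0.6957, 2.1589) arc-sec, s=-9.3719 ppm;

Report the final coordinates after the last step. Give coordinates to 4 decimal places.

start: φ=70.363678°, λ=-147.187162°, h=3082.870 m
→ ECEF (a=6378137.000, f=1/298.257223563): X=-1807623.8751, Y=-1165507.4190, Z=5987699.4455
→ Helmert 7p (PV): X=-1807086.7608, Y=-1166050.3669, Z=5987789.1346

X=-1807086.7608 m, Y=-1166050.3669 m, Z=5987789.1346 m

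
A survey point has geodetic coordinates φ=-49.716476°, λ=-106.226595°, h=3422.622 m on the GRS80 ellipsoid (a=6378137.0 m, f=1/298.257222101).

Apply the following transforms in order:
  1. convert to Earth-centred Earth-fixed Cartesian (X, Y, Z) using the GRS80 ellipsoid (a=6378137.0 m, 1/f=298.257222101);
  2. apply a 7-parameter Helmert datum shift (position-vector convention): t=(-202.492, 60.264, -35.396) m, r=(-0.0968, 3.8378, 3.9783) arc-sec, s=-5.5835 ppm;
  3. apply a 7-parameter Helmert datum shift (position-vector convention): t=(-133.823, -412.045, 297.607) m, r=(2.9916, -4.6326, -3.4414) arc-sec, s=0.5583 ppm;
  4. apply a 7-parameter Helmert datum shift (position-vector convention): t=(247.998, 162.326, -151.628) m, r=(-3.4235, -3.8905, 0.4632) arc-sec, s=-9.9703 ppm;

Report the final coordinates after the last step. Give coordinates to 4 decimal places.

start: φ=-49.716476°, λ=-106.226595°, h=3422.622 m
→ ECEF (a=6378137.000, f=1/298.257222101): X=-1155243.2892, Y=-3969495.2510, Z=-4845069.7901
→ Helmert 7p (PV): X=-1155452.9180, Y=-3969437.3785, Z=-4845054.7762
→ Helmert 7p (PV): X=-1155544.7963, Y=-3969762.0904, Z=-4844843.3966
→ Helmert 7p (PV): X=-1155184.9816, Y=-3969643.1916, Z=-4844902.6275

X=-1155184.9816 m, Y=-3969643.1916 m, Z=-4844902.6275 m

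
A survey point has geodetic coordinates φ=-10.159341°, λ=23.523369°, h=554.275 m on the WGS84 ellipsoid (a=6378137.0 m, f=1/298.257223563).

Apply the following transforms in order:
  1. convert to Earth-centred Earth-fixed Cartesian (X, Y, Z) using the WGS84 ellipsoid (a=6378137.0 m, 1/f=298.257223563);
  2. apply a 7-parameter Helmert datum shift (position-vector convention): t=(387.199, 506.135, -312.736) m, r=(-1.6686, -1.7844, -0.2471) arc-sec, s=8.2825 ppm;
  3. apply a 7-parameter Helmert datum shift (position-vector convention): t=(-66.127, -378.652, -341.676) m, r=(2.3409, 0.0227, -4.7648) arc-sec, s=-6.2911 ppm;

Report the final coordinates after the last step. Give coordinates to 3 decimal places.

X=5757907.615 m, Y=2506223.227 m, Z=-1118298.005 m

start: φ=-10.159341°, λ=23.523369°, h=554.275 m
→ ECEF (a=6378137.000, f=1/298.257223563): X=5757504.6253, Y=2506227.0178, Z=-1117698.7180
→ Helmert 7p (PV): X=5757952.1826, Y=2506737.9714, Z=-1117991.1772
→ Helmert 7p (PV): X=5757907.6150, Y=2506223.2271, Z=-1118298.0047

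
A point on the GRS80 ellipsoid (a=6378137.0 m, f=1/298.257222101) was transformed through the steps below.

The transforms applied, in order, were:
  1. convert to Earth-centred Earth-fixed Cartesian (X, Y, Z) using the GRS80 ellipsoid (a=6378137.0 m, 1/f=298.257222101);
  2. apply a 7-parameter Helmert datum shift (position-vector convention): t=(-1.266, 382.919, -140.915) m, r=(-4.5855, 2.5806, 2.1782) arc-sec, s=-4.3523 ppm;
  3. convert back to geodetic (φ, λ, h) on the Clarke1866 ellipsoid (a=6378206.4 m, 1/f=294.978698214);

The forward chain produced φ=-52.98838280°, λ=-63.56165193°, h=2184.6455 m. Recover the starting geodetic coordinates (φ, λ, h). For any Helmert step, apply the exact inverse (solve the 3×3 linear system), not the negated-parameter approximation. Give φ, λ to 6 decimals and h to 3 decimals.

start: φ=-52.988383°, λ=-63.561652°, h=2184.645 m
→ ECEF (a=6378206.400, f=1/294.978698214): X=1713779.4178, Y=-3446592.1890, Z=-5071306.4374
→ Helmert⁻¹: X=1713815.1896, Y=-3446895.4692, Z=-5071242.7804
→ geod (Bowring, a=6378137.000): φ=-52.98392000°, λ=-63.56318500°, h=2224.7820 m

φ=-52.983920°, λ=-63.563185°, h=2224.782 m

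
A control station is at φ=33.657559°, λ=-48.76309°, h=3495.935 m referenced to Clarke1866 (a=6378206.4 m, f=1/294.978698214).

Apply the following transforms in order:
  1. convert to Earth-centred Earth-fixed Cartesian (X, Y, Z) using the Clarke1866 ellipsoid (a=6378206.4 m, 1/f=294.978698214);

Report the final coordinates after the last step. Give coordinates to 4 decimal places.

start: φ=33.657559°, λ=-48.763090°, h=3495.935 m
→ ECEF (a=6378206.400, f=1/294.978698214): X=3505113.4624, Y=-3998658.3825, Z=3516646.8107

X=3505113.4624 m, Y=-3998658.3825 m, Z=3516646.8107 m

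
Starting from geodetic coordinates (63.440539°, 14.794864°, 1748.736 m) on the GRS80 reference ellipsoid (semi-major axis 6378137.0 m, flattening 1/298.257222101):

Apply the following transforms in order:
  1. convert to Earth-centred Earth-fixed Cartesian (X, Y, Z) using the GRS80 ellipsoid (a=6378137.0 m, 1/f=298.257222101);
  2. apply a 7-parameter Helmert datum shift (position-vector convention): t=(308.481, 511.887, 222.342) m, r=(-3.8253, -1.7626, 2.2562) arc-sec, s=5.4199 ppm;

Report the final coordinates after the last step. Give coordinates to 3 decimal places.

X=2765720.837 m, Y=731050.753 m, Z=5683930.213 m

start: φ=63.440539°, λ=14.794864°, h=1748.736 m
→ ECEF (a=6378137.000, f=1/298.257222101): X=2765453.9262, Y=730399.2502, Z=5683666.9801
→ Helmert 7p (PV): X=2765720.8372, Y=731050.7531, Z=5683930.2131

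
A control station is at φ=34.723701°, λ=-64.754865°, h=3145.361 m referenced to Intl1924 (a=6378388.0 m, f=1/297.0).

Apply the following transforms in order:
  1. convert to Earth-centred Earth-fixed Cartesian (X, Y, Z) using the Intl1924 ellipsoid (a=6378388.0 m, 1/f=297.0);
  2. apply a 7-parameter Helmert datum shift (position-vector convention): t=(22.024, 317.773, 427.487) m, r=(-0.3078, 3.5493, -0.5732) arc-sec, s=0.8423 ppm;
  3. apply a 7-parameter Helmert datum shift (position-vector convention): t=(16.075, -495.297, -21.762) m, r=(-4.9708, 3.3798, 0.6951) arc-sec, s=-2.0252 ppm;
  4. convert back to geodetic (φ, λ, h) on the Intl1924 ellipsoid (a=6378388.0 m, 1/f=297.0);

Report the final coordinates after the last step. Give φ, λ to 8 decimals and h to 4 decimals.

φ=34.72630454°, λ=-64.75365230°, h=3514.4319 m

start: φ=34.723701°, λ=-64.754865°, h=3145.361 m
→ ECEF (a=6378388.000, f=1/297.0): X=2239408.2730, Y=-4749270.1399, Z=3614563.4601
→ Helmert 7p (PV): X=2239481.1829, Y=-4748957.1966, Z=3614962.5441
→ Helmert 7p (PV): X=2239567.9598, Y=-4749348.2118, Z=3615011.2111
→ geod (Bowring, a=6378388.000): φ=34.72630454°, λ=-64.75365230°, h=3514.4319 m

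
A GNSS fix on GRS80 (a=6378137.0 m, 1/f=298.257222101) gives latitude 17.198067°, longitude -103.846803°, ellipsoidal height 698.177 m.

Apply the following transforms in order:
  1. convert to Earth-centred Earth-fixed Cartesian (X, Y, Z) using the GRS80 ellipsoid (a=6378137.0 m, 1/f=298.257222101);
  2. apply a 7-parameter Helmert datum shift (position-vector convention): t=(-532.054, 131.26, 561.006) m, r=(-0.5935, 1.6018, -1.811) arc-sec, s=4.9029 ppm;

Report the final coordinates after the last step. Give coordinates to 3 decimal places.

start: φ=17.198067°, λ=-103.846803°, h=698.177 m
→ ECEF (a=6378137.000, f=1/298.257222101): X=-1458794.2883, Y=-5918272.5105, Z=1873991.0585
→ Helmert 7p (PV): X=-1459370.9041, Y=-5918152.0668, Z=1874589.6103

X=-1459370.904 m, Y=-5918152.067 m, Z=1874589.610 m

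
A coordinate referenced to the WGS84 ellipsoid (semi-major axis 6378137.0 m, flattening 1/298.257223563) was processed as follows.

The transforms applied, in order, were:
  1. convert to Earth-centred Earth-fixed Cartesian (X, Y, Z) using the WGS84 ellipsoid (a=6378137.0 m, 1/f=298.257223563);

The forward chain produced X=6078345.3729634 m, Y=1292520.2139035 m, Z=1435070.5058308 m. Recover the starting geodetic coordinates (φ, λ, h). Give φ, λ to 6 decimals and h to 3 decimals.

φ=13.088104°, λ=12.004762°, h=749.752 m

start: X=6078345.3730, Y=1292520.2139, Z=1435070.5058 m
→ geod (Bowring, a=6378137.000): φ=13.08810400°, λ=12.00476200°, h=749.7520 m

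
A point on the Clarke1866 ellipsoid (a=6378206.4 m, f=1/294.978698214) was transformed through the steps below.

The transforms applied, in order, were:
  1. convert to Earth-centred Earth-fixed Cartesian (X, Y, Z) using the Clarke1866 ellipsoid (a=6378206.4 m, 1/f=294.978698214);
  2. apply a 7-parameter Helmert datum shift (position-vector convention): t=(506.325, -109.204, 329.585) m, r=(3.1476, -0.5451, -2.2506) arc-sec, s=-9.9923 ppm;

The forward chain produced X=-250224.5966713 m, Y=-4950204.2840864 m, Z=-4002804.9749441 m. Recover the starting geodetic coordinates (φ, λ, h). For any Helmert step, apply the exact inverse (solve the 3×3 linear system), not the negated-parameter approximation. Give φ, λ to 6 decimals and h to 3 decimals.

start: X=-250224.5967, Y=-4950204.2841, Z=-4002804.9749 m
→ Helmert⁻¹: X=-250689.9933, Y=-4950208.3660, Z=-4003098.3582
→ geod (Bowring, a=6378206.400): φ=-39.11594800°, λ=-92.89911400°, h=1557.1950 m

φ=-39.115948°, λ=-92.899114°, h=1557.195 m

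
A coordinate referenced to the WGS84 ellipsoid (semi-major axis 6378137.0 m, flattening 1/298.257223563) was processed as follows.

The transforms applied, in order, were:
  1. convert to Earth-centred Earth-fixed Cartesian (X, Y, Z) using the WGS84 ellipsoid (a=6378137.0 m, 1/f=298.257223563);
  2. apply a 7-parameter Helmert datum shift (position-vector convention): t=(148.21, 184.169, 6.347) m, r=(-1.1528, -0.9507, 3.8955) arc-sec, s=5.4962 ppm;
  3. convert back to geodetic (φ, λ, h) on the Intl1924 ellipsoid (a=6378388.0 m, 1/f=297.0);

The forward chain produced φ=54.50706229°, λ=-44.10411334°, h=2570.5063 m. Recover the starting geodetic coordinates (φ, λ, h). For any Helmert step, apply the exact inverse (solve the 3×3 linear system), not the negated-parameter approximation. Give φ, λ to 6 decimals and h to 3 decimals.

φ=54.505683°, λ=-44.108892°, h=2733.333 m

start: φ=54.507062°, λ=-44.104113°, h=2570.506 m
→ ECEF (a=6378388.000, f=1/297.0): X=2666275.3325, Y=-2584171.7479, Z=5171914.2774
→ Helmert⁻¹: X=2666087.4975, Y=-2584420.9695, Z=5171852.7723
→ geod (Bowring, a=6378137.000): φ=54.50568300°, λ=-44.10889200°, h=2733.3330 m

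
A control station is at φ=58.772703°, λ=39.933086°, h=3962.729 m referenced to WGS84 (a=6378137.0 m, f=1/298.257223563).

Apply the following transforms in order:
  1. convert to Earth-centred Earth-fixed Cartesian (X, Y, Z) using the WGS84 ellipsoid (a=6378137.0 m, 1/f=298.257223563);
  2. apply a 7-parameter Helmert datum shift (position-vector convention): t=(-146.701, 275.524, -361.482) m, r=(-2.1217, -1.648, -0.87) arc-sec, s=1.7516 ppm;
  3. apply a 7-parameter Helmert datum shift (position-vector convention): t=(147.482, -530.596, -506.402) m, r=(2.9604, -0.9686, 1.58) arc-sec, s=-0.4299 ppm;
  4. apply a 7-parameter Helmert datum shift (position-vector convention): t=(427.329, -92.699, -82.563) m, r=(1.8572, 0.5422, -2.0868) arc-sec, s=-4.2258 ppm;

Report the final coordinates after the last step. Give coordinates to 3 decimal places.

start: φ=58.772703°, λ=39.933086°, h=3962.729 m
→ ECEF (a=6378137.000, f=1/298.257223563): X=2543322.3767, Y=2129044.2211, Z=5434241.3695
→ Helmert 7p (PV): X=2543145.6924, Y=2129368.6451, Z=5433887.8266
→ Helmert 7p (PV): X=2543250.2531, Y=2128778.6249, Z=5433421.5925
→ Helmert 7p (PV): X=2543702.6543, Y=2128602.2778, Z=5433328.5510

X=2543702.654 m, Y=2128602.278 m, Z=5433328.551 m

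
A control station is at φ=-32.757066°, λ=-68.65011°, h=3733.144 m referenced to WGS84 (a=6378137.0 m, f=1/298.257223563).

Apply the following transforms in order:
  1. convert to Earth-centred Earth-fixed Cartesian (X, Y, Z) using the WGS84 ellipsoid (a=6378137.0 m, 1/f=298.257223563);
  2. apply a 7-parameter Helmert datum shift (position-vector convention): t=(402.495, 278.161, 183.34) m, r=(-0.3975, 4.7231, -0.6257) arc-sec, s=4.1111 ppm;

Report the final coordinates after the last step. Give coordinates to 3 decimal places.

X=1956147.080 m, Y=-5003322.654 m, Z=-3433218.030 m

start: φ=-32.757066°, λ=-68.650110°, h=3733.144 m
→ ECEF (a=6378137.000, f=1/298.257223563): X=1955830.3411, Y=-5003567.6958, Z=-3433352.1125
→ Helmert 7p (PV): X=1956147.0804, Y=-5003322.6545, Z=-3433218.0300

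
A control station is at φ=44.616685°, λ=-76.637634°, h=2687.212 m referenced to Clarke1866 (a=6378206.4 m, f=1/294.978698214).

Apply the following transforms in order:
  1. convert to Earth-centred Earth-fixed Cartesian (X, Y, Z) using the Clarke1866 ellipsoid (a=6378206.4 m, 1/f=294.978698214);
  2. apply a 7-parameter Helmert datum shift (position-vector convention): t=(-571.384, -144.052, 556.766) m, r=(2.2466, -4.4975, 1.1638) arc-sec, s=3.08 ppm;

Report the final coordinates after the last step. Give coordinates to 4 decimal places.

start: φ=44.616685°, λ=-76.637634°, h=2687.212 m
→ ECEF (a=6378206.400, f=1/294.978698214): X=1051466.0894, Y=-4426487.6468, Z=4458811.7371
→ Helmert 7p (PV): X=1050825.6970, Y=-4426687.9645, Z=4459356.9503

X=1050825.6970 m, Y=-4426687.9645 m, Z=4459356.9503 m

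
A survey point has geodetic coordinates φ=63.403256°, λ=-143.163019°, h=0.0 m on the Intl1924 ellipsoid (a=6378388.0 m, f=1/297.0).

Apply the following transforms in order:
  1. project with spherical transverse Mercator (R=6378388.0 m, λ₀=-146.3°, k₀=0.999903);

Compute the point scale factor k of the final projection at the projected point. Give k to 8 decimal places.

start: φ=63.403256°, λ=-143.163019°, h=0.000 m
→ into tm (λ₀=-146.3°): φ=63.40325600°, λ−λ₀=3.13698100°
scale k = 1.00020323

1.00020323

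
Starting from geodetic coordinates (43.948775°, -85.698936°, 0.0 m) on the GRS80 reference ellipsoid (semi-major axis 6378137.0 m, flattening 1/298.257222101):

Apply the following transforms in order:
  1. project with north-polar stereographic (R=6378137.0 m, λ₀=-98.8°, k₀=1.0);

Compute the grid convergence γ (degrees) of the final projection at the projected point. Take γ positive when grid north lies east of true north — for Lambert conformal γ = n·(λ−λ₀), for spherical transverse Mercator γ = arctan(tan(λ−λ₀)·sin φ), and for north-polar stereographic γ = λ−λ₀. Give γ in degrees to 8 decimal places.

13.10106400

start: φ=43.948775°, λ=-85.698936°, h=0.000 m
→ into stereo (λ₀=-98.8°): φ=43.94877500°, λ−λ₀=13.10106400°
convergence γ = 13.10106400°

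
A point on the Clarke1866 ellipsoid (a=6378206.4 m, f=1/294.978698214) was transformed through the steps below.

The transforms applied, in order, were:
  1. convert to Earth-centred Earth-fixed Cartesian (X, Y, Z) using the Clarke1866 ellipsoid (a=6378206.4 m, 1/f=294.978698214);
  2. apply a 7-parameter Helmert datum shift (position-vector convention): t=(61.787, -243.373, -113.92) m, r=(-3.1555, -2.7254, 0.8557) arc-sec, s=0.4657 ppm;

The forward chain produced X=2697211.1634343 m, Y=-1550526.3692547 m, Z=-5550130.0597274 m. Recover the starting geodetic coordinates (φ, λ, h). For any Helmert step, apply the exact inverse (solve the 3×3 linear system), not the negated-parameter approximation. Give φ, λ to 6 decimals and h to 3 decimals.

start: X=2697211.1634, Y=-1550526.3693, Z=-5550130.0597 m
→ Helmert⁻¹: X=2697068.3555, Y=-1550208.5566, Z=-5550072.9073
→ geod (Bowring, a=6378206.400): φ=-60.89483800°, λ=-29.88923000°, h=706.3690 m

φ=-60.894838°, λ=-29.889230°, h=706.369 m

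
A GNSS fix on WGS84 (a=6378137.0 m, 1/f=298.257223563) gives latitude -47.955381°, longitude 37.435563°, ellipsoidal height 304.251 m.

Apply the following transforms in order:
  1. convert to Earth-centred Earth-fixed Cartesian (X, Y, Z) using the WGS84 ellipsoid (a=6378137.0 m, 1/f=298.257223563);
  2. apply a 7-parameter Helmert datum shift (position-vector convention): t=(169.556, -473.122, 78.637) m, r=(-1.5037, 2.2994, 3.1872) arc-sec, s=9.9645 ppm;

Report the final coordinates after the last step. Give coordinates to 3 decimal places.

X=3398279.121 m, Y=2601010.644 m, Z=-4713806.341 m

start: φ=-47.955381°, λ=37.435563°, h=304.251 m
→ ECEF (a=6378137.000, f=1/298.257223563): X=3398168.4510, Y=2601439.6996, Z=-4713781.1603
→ Helmert 7p (PV): X=3398279.1214, Y=2601010.6441, Z=-4713806.3414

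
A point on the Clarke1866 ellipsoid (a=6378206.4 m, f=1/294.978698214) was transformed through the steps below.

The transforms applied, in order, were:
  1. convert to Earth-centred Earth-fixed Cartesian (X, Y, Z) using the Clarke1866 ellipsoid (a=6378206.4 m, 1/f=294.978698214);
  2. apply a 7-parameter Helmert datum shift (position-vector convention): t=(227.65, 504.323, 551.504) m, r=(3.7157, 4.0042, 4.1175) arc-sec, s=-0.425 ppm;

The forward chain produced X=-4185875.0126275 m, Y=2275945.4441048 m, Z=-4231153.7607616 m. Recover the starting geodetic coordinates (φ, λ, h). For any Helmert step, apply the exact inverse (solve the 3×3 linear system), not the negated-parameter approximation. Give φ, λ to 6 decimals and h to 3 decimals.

start: X=-4185875.0126, Y=2275945.4441, Z=-4231153.7608 m
→ Helmert⁻¹: X=-4185976.8666, Y=2275449.4164, Z=-4231829.3157
→ geod (Bowring, a=6378206.400): φ=-41.80489600°, λ=151.47200000°, h=3832.4400 m

φ=-41.804896°, λ=151.472000°, h=3832.440 m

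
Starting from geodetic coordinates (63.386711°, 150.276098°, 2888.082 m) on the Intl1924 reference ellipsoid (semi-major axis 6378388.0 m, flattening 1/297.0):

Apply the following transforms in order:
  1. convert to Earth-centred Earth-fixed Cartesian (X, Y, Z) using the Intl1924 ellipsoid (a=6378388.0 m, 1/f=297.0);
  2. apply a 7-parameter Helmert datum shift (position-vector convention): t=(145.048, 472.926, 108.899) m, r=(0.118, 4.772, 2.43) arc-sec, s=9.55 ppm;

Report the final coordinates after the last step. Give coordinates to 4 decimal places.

X=-2488934.8741 m, Y=1421628.4887 m, Z=5682347.4190 m

start: φ=63.386711°, λ=150.276098°, h=2888.082 m
→ ECEF (a=6378388.000, f=1/297.0): X=-2489170.8665, Y=1421174.5662, Z=5682125.8544
→ Helmert 7p (PV): X=-2488934.8741, Y=1421628.4887, Z=5682347.4190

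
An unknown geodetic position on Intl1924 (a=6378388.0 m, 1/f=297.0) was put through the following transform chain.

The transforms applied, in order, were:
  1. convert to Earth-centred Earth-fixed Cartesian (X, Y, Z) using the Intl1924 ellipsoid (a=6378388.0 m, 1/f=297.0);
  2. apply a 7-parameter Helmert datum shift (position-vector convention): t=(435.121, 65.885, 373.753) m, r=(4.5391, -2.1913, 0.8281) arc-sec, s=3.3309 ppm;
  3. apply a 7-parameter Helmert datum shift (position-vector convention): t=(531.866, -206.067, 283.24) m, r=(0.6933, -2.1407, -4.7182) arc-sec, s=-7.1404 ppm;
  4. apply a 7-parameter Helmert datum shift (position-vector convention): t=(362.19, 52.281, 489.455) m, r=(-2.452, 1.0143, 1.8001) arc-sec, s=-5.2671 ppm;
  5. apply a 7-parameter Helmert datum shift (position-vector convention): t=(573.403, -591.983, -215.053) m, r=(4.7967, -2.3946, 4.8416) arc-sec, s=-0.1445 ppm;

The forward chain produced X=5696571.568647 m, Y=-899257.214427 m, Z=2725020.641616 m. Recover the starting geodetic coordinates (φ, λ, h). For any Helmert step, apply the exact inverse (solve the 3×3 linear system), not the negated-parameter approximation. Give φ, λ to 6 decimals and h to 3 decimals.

φ=25.439590°, λ=-8.966589°, h=1918.710 m

start: X=5696571.5686, Y=-899257.2144, Z=2725020.6416 m
→ Helmert⁻¹: X=5696009.5306, Y=-898735.6878, Z=2725190.8616
→ Helmert⁻¹: X=5695656.0969, Y=-898874.8002, Z=2724733.0807
→ Helmert⁻¹: X=5695213.7253, Y=-898535.7177, Z=2724413.2074
→ Helmert⁻¹: X=5694784.9670, Y=-898561.5280, Z=2723989.6550
→ geod (Bowring, a=6378388.000): φ=25.43959000°, λ=-8.96658900°, h=1918.7100 m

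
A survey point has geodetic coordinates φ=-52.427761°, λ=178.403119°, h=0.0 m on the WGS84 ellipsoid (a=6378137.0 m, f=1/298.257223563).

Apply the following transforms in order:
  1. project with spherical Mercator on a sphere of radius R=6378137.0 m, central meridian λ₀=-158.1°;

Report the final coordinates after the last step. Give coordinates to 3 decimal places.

E=-2615660.828 m, N=-6877842.774 m

start: φ=-52.427761°, λ=178.403119°, h=0.000 m
→ merc (R=6378137.0, λ₀=-158.1°): E=-2615660.8282, N=-6877842.7743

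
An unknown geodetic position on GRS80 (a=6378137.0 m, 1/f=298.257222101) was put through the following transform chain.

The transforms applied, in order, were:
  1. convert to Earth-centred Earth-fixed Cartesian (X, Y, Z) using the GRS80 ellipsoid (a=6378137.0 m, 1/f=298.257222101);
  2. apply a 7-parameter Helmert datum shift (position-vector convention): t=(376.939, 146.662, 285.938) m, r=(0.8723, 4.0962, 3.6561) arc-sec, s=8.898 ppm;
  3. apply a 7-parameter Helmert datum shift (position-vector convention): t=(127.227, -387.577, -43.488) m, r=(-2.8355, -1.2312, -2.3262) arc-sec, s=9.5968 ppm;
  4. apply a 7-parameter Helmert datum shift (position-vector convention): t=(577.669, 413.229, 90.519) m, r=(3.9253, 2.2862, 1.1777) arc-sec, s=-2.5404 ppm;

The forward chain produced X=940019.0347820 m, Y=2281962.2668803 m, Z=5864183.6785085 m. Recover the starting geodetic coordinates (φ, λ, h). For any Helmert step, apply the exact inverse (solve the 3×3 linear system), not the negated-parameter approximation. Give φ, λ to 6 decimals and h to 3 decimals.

start: X=940019.0348, Y=2281962.2669, Z=5864183.6785 m
→ Helmert⁻¹: X=939391.7835, Y=2281661.0660, Z=5864075.0478
→ Helmert⁻¹: X=939264.8103, Y=2281956.7226, Z=5864088.0229
→ Helmert⁻¹: X=938803.5146, Y=2281797.9147, Z=5863758.9031
→ geod (Bowring, a=6378137.000): φ=67.31662200°, λ=67.63619100°, h=1775.6970 m

φ=67.316622°, λ=67.636191°, h=1775.697 m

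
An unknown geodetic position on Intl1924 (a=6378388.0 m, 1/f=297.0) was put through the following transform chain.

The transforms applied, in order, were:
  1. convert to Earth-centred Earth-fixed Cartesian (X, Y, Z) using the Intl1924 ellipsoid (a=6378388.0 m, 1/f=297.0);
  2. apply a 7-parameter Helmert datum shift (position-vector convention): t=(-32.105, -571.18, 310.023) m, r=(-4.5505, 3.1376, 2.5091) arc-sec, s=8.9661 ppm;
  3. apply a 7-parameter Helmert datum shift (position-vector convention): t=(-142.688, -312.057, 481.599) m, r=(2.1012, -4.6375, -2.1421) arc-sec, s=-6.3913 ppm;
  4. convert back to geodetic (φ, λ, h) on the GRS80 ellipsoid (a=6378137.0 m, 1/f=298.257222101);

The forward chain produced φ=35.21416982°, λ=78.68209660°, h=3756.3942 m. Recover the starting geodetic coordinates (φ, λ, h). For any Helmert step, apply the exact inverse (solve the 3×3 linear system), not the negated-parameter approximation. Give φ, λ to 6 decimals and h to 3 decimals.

φ=35.205029°, λ=78.681636°, h=3798.718 m

start: φ=35.214170°, λ=78.682097°, h=3756.394 m
→ ECEF (a=6378137.000, f=1/298.257222101): X=1024405.1456, Y=5118322.9345, Z=3659470.9558
→ Helmert⁻¹: X=1024583.4877, Y=5118715.6202, Z=3658937.5628
→ Helmert⁻¹: X=1024613.0229, Y=5119147.7200, Z=3658723.2582
→ geod (Bowring, a=6378388.000): φ=35.20502900°, λ=78.68163600°, h=3798.7180 m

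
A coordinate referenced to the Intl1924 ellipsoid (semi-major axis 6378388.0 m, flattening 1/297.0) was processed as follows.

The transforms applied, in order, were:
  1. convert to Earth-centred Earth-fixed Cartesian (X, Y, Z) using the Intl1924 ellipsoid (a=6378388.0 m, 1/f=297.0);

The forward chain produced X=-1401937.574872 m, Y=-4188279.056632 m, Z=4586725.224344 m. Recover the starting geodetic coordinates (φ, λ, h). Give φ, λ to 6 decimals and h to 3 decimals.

start: X=-1401937.5749, Y=-4188279.0566, Z=4586725.2243 m
→ geod (Bowring, a=6378388.000): φ=46.27503600°, λ=-108.50687700°, h=290.6460 m

φ=46.275036°, λ=-108.506877°, h=290.646 m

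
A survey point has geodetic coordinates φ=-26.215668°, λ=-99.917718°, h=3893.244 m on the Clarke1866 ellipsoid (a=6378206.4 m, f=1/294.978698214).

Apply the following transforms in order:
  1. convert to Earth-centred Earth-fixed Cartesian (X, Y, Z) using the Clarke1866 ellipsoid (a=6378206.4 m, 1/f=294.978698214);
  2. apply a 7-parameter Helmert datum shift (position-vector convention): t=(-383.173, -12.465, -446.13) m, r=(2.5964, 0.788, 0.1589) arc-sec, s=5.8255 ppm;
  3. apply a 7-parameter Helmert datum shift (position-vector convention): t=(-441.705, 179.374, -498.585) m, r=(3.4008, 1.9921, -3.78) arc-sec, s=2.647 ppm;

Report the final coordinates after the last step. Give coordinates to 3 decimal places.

X=-987766.753 m, Y=-5643566.919 m, Z=-2803198.238 m

start: φ=-26.215668°, λ=-99.917718°, h=3893.244 m
→ ECEF (a=6378206.400, f=1/294.978698214): X=-986796.6602, Y=-5643784.8225, Z=-2802078.9895
→ Helmert 7p (PV): X=-987191.9389, Y=-5643795.6536, Z=-2802608.7158
→ Helmert 7p (PV): X=-987766.7528, Y=-5643566.9192, Z=-2803198.2376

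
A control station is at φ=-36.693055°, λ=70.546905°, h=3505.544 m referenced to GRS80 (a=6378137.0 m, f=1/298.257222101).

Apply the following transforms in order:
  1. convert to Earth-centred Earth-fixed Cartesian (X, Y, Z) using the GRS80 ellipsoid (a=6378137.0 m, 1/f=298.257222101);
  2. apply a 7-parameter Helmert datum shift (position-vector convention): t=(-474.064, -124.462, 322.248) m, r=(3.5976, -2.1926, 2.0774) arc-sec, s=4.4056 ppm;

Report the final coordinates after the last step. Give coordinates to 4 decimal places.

X=1705740.5670 m, Y=4830748.4564 m, Z=-3791821.0643 m

start: φ=-36.693055°, λ=70.546905°, h=3505.544 m
→ ECEF (a=6378137.000, f=1/298.257222101): X=1706215.4558, Y=4830768.3087, Z=-3792228.9994
→ Helmert 7p (PV): X=1705740.5670, Y=4830748.4564, Z=-3791821.0643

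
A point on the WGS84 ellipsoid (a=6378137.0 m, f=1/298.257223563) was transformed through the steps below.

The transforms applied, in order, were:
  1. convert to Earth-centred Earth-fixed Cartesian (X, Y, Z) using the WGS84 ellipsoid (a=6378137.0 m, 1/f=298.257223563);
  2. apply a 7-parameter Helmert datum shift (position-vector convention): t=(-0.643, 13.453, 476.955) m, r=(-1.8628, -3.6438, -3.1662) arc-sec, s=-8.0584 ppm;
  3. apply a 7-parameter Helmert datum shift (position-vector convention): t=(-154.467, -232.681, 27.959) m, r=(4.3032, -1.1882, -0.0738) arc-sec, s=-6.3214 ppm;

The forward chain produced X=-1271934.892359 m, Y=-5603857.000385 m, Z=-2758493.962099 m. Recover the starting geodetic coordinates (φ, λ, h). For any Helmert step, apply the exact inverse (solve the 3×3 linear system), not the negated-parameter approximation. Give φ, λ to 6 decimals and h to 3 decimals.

φ=-25.797403°, λ=-102.786671°, h=163.824 m

start: X=-1271934.8924, Y=-5603857.0004, Z=-2758493.9621 m
→ Helmert⁻¹: X=-1271802.3499, Y=-5603717.7448, Z=-2758415.1251
→ Helmert⁻¹: X=-1271774.6753, Y=-5603770.9610, Z=-2758942.4541
→ geod (Bowring, a=6378137.000): φ=-25.79740300°, λ=-102.78667100°, h=163.8240 m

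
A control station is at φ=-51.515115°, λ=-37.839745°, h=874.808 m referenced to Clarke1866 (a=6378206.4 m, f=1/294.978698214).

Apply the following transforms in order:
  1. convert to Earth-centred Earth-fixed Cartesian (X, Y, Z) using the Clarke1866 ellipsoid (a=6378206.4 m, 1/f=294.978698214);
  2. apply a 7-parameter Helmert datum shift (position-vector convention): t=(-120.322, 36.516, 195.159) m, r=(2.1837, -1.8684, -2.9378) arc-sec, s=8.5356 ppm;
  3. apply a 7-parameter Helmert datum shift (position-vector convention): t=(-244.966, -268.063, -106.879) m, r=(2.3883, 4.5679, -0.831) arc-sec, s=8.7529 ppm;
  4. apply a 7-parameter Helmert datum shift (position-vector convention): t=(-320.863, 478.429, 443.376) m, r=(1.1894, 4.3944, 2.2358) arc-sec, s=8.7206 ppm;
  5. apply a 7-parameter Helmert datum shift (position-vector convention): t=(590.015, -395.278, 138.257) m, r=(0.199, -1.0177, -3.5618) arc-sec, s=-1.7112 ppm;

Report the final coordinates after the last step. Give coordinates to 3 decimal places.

start: φ=-51.515115°, λ=-37.839745°, h=874.808 m
→ ECEF (a=6378206.400, f=1/294.978698214): X=3141553.1742, Y=-2440330.7458, Z=-4969889.9297
→ Helmert 7p (PV): X=3141469.9286, Y=-2440307.1885, Z=-4969734.5702
→ Helmert 7p (PV): X=3141132.5683, Y=-2440551.7237, Z=-4969982.7759
→ Helmert 7p (PV): X=3140759.6676, Y=-2440031.8702, Z=-4969663.7357
→ Helmert 7p (PV): X=3141326.6936, Y=-2440472.4131, Z=-4969503.8323

X=3141326.694 m, Y=-2440472.413 m, Z=-4969503.832 m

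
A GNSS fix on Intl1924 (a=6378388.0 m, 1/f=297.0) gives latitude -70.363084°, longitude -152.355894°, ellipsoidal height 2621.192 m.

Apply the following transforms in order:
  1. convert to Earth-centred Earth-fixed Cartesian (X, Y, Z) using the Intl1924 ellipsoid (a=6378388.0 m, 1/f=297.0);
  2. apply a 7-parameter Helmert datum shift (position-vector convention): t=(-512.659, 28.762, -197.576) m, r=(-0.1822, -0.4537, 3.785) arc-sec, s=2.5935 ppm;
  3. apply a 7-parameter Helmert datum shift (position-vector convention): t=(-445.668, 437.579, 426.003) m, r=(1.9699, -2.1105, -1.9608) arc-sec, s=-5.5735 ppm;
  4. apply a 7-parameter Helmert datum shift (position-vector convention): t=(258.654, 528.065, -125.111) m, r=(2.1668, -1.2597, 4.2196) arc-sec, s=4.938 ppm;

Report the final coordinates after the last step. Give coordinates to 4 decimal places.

start: φ=-70.363084°, λ=-152.355894°, h=2621.192 m
→ ECEF (a=6378388.000, f=1/297.0): X=-1905289.9119, Y=-997929.7837, Z=-5987382.9447
→ Helmert 7p (PV): X=-1905776.0301, Y=-997943.8612, Z=-5987599.3584
→ Helmert 7p (PV): X=-1906159.2982, Y=-997425.4202, Z=-5987169.0139
→ Helmert 7p (PV): X=-1905853.0871, Y=-996878.3802, Z=-5987345.8089

X=-1905853.0871 m, Y=-996878.3802 m, Z=-5987345.8089 m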